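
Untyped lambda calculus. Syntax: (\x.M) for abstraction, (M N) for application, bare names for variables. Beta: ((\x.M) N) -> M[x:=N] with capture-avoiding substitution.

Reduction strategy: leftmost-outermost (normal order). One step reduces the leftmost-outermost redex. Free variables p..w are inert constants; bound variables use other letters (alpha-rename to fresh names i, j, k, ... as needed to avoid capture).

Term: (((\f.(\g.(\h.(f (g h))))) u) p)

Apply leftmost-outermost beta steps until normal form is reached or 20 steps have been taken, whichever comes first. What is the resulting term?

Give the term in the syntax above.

Answer: (\h.(u (p h)))

Derivation:
Step 0: (((\f.(\g.(\h.(f (g h))))) u) p)
Step 1: ((\g.(\h.(u (g h)))) p)
Step 2: (\h.(u (p h)))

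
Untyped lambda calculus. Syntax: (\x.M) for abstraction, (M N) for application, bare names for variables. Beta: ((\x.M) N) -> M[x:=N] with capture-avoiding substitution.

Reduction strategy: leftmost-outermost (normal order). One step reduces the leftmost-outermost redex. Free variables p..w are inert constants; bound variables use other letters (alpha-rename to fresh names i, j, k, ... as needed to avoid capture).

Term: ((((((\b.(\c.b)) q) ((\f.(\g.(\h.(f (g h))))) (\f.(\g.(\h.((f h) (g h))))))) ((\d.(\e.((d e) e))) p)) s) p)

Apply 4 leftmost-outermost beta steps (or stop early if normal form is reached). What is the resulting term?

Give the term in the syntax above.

Step 0: ((((((\b.(\c.b)) q) ((\f.(\g.(\h.(f (g h))))) (\f.(\g.(\h.((f h) (g h))))))) ((\d.(\e.((d e) e))) p)) s) p)
Step 1: (((((\c.q) ((\f.(\g.(\h.(f (g h))))) (\f.(\g.(\h.((f h) (g h))))))) ((\d.(\e.((d e) e))) p)) s) p)
Step 2: (((q ((\d.(\e.((d e) e))) p)) s) p)
Step 3: (((q (\e.((p e) e))) s) p)
Step 4: (normal form reached)

Answer: (((q (\e.((p e) e))) s) p)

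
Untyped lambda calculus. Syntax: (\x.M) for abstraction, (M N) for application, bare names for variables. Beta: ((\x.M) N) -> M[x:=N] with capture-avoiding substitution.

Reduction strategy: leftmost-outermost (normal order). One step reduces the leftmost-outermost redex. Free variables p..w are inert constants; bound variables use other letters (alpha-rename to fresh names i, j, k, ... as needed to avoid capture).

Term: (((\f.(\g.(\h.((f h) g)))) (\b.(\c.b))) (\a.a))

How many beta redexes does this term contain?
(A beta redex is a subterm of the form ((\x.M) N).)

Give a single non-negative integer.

Term: (((\f.(\g.(\h.((f h) g)))) (\b.(\c.b))) (\a.a))
  Redex: ((\f.(\g.(\h.((f h) g)))) (\b.(\c.b)))
Total redexes: 1

Answer: 1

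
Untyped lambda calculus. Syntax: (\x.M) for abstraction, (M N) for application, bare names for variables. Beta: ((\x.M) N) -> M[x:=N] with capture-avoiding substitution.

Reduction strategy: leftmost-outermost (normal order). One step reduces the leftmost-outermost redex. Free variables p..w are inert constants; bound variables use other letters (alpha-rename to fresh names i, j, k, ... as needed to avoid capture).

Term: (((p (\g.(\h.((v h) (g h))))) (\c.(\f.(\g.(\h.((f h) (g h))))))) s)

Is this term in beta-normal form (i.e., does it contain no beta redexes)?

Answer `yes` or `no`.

Answer: yes

Derivation:
Term: (((p (\g.(\h.((v h) (g h))))) (\c.(\f.(\g.(\h.((f h) (g h))))))) s)
No beta redexes found.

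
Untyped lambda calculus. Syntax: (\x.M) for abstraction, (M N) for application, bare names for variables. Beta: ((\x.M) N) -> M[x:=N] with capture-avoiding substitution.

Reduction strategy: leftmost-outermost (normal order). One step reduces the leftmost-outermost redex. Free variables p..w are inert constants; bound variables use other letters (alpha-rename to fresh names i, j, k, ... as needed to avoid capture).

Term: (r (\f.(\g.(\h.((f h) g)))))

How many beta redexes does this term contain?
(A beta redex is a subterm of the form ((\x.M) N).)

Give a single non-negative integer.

Answer: 0

Derivation:
Term: (r (\f.(\g.(\h.((f h) g)))))
  (no redexes)
Total redexes: 0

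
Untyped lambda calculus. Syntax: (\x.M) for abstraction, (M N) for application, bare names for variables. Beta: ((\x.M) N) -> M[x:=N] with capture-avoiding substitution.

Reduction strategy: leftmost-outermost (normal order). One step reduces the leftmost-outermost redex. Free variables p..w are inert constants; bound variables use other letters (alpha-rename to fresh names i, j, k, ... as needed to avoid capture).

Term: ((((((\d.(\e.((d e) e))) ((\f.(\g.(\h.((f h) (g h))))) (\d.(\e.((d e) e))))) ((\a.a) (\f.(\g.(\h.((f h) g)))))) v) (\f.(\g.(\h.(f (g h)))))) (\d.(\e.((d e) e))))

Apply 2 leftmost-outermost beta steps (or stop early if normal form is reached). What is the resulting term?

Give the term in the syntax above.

Answer: (((((((\f.(\g.(\h.((f h) (g h))))) (\d.(\e.((d e) e)))) ((\a.a) (\f.(\g.(\h.((f h) g)))))) ((\a.a) (\f.(\g.(\h.((f h) g)))))) v) (\f.(\g.(\h.(f (g h)))))) (\d.(\e.((d e) e))))

Derivation:
Step 0: ((((((\d.(\e.((d e) e))) ((\f.(\g.(\h.((f h) (g h))))) (\d.(\e.((d e) e))))) ((\a.a) (\f.(\g.(\h.((f h) g)))))) v) (\f.(\g.(\h.(f (g h)))))) (\d.(\e.((d e) e))))
Step 1: (((((\e.((((\f.(\g.(\h.((f h) (g h))))) (\d.(\e.((d e) e)))) e) e)) ((\a.a) (\f.(\g.(\h.((f h) g)))))) v) (\f.(\g.(\h.(f (g h)))))) (\d.(\e.((d e) e))))
Step 2: (((((((\f.(\g.(\h.((f h) (g h))))) (\d.(\e.((d e) e)))) ((\a.a) (\f.(\g.(\h.((f h) g)))))) ((\a.a) (\f.(\g.(\h.((f h) g)))))) v) (\f.(\g.(\h.(f (g h)))))) (\d.(\e.((d e) e))))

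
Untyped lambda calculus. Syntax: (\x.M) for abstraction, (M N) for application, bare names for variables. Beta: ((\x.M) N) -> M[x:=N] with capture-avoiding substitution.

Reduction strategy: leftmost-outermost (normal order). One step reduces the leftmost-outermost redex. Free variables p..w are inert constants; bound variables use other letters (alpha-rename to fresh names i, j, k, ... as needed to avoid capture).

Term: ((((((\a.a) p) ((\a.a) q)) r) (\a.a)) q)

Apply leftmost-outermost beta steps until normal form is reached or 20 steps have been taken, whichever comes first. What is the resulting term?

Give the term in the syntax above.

Step 0: ((((((\a.a) p) ((\a.a) q)) r) (\a.a)) q)
Step 1: ((((p ((\a.a) q)) r) (\a.a)) q)
Step 2: ((((p q) r) (\a.a)) q)

Answer: ((((p q) r) (\a.a)) q)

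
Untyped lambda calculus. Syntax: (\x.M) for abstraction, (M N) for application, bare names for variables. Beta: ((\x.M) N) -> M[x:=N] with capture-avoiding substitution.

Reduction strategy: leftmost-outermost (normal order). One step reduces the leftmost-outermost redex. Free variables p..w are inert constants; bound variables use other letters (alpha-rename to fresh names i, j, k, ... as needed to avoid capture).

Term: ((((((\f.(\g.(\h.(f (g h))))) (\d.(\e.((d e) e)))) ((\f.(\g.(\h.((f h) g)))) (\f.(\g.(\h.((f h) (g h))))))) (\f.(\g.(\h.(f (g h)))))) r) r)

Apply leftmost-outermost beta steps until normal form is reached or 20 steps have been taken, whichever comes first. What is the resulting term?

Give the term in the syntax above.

Step 0: ((((((\f.(\g.(\h.(f (g h))))) (\d.(\e.((d e) e)))) ((\f.(\g.(\h.((f h) g)))) (\f.(\g.(\h.((f h) (g h))))))) (\f.(\g.(\h.(f (g h)))))) r) r)
Step 1: (((((\g.(\h.((\d.(\e.((d e) e))) (g h)))) ((\f.(\g.(\h.((f h) g)))) (\f.(\g.(\h.((f h) (g h))))))) (\f.(\g.(\h.(f (g h)))))) r) r)
Step 2: ((((\h.((\d.(\e.((d e) e))) (((\f.(\g.(\h.((f h) g)))) (\f.(\g.(\h.((f h) (g h)))))) h))) (\f.(\g.(\h.(f (g h)))))) r) r)
Step 3: ((((\d.(\e.((d e) e))) (((\f.(\g.(\h.((f h) g)))) (\f.(\g.(\h.((f h) (g h)))))) (\f.(\g.(\h.(f (g h))))))) r) r)
Step 4: (((\e.(((((\f.(\g.(\h.((f h) g)))) (\f.(\g.(\h.((f h) (g h)))))) (\f.(\g.(\h.(f (g h)))))) e) e)) r) r)
Step 5: ((((((\f.(\g.(\h.((f h) g)))) (\f.(\g.(\h.((f h) (g h)))))) (\f.(\g.(\h.(f (g h)))))) r) r) r)
Step 6: (((((\g.(\h.(((\f.(\g.(\h.((f h) (g h))))) h) g))) (\f.(\g.(\h.(f (g h)))))) r) r) r)
Step 7: ((((\h.(((\f.(\g.(\h.((f h) (g h))))) h) (\f.(\g.(\h.(f (g h))))))) r) r) r)
Step 8: (((((\f.(\g.(\h.((f h) (g h))))) r) (\f.(\g.(\h.(f (g h)))))) r) r)
Step 9: ((((\g.(\h.((r h) (g h)))) (\f.(\g.(\h.(f (g h)))))) r) r)
Step 10: (((\h.((r h) ((\f.(\g.(\h.(f (g h))))) h))) r) r)
Step 11: (((r r) ((\f.(\g.(\h.(f (g h))))) r)) r)
Step 12: (((r r) (\g.(\h.(r (g h))))) r)

Answer: (((r r) (\g.(\h.(r (g h))))) r)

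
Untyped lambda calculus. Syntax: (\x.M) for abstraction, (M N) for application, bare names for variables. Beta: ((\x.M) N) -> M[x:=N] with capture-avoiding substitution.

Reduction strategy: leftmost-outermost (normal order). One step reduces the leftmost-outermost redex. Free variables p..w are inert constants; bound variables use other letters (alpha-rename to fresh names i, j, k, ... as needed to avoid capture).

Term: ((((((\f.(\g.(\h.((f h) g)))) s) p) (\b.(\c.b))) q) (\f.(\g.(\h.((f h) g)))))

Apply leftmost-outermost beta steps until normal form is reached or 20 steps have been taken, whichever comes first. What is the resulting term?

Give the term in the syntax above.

Step 0: ((((((\f.(\g.(\h.((f h) g)))) s) p) (\b.(\c.b))) q) (\f.(\g.(\h.((f h) g)))))
Step 1: (((((\g.(\h.((s h) g))) p) (\b.(\c.b))) q) (\f.(\g.(\h.((f h) g)))))
Step 2: ((((\h.((s h) p)) (\b.(\c.b))) q) (\f.(\g.(\h.((f h) g)))))
Step 3: ((((s (\b.(\c.b))) p) q) (\f.(\g.(\h.((f h) g)))))

Answer: ((((s (\b.(\c.b))) p) q) (\f.(\g.(\h.((f h) g)))))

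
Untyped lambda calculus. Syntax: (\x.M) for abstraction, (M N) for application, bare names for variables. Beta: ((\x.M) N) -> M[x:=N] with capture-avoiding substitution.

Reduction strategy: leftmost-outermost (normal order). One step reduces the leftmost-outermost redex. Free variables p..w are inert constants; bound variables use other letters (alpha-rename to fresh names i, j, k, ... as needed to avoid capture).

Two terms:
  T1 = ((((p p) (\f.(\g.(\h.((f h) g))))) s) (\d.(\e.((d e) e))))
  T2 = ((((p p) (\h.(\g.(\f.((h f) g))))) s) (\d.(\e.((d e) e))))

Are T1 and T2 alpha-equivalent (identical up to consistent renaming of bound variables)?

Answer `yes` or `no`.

Term 1: ((((p p) (\f.(\g.(\h.((f h) g))))) s) (\d.(\e.((d e) e))))
Term 2: ((((p p) (\h.(\g.(\f.((h f) g))))) s) (\d.(\e.((d e) e))))
Alpha-equivalence: compare structure up to binder renaming.
Result: True

Answer: yes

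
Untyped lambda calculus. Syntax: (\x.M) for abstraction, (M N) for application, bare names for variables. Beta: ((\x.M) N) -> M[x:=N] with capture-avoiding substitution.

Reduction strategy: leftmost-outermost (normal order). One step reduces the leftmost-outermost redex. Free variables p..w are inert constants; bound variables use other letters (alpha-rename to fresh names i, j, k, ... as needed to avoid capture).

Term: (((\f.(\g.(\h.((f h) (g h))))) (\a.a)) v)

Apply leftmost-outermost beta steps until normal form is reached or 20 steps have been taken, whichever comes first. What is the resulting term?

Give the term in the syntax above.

Step 0: (((\f.(\g.(\h.((f h) (g h))))) (\a.a)) v)
Step 1: ((\g.(\h.(((\a.a) h) (g h)))) v)
Step 2: (\h.(((\a.a) h) (v h)))
Step 3: (\h.(h (v h)))

Answer: (\h.(h (v h)))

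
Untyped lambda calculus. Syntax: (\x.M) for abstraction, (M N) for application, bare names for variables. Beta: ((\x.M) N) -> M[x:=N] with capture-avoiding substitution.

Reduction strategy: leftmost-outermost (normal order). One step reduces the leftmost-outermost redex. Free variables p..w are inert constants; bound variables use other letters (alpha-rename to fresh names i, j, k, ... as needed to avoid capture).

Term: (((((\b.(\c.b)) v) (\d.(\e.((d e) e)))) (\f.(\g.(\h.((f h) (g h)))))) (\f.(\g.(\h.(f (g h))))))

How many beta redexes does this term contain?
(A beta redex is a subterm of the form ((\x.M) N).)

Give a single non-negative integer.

Answer: 1

Derivation:
Term: (((((\b.(\c.b)) v) (\d.(\e.((d e) e)))) (\f.(\g.(\h.((f h) (g h)))))) (\f.(\g.(\h.(f (g h))))))
  Redex: ((\b.(\c.b)) v)
Total redexes: 1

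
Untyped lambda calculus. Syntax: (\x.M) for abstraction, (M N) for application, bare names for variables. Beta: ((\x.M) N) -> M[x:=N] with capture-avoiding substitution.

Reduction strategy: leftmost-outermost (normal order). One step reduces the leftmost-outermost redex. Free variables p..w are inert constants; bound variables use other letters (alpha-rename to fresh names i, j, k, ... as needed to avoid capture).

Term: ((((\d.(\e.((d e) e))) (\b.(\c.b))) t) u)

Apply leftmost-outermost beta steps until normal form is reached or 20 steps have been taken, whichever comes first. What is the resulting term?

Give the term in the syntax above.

Answer: (t u)

Derivation:
Step 0: ((((\d.(\e.((d e) e))) (\b.(\c.b))) t) u)
Step 1: (((\e.(((\b.(\c.b)) e) e)) t) u)
Step 2: ((((\b.(\c.b)) t) t) u)
Step 3: (((\c.t) t) u)
Step 4: (t u)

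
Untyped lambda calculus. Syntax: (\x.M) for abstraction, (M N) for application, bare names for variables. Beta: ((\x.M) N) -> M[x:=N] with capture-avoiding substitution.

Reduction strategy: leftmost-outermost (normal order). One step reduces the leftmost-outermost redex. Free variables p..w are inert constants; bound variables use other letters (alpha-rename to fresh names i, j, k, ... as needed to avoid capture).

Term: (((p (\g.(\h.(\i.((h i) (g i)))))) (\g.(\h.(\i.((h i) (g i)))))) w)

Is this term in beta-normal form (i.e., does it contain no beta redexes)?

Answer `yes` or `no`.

Answer: yes

Derivation:
Term: (((p (\g.(\h.(\i.((h i) (g i)))))) (\g.(\h.(\i.((h i) (g i)))))) w)
No beta redexes found.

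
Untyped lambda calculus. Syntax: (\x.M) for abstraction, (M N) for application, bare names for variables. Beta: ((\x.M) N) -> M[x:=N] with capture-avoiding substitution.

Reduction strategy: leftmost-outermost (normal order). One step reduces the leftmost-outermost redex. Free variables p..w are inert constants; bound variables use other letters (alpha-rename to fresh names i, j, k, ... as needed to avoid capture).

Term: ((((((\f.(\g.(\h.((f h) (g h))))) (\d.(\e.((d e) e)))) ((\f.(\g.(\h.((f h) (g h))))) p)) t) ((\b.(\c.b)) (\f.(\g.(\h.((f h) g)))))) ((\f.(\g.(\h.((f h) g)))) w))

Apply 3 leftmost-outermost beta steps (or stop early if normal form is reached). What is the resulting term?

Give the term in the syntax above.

Answer: (((((\d.(\e.((d e) e))) t) (((\f.(\g.(\h.((f h) (g h))))) p) t)) ((\b.(\c.b)) (\f.(\g.(\h.((f h) g)))))) ((\f.(\g.(\h.((f h) g)))) w))

Derivation:
Step 0: ((((((\f.(\g.(\h.((f h) (g h))))) (\d.(\e.((d e) e)))) ((\f.(\g.(\h.((f h) (g h))))) p)) t) ((\b.(\c.b)) (\f.(\g.(\h.((f h) g)))))) ((\f.(\g.(\h.((f h) g)))) w))
Step 1: (((((\g.(\h.(((\d.(\e.((d e) e))) h) (g h)))) ((\f.(\g.(\h.((f h) (g h))))) p)) t) ((\b.(\c.b)) (\f.(\g.(\h.((f h) g)))))) ((\f.(\g.(\h.((f h) g)))) w))
Step 2: ((((\h.(((\d.(\e.((d e) e))) h) (((\f.(\g.(\h.((f h) (g h))))) p) h))) t) ((\b.(\c.b)) (\f.(\g.(\h.((f h) g)))))) ((\f.(\g.(\h.((f h) g)))) w))
Step 3: (((((\d.(\e.((d e) e))) t) (((\f.(\g.(\h.((f h) (g h))))) p) t)) ((\b.(\c.b)) (\f.(\g.(\h.((f h) g)))))) ((\f.(\g.(\h.((f h) g)))) w))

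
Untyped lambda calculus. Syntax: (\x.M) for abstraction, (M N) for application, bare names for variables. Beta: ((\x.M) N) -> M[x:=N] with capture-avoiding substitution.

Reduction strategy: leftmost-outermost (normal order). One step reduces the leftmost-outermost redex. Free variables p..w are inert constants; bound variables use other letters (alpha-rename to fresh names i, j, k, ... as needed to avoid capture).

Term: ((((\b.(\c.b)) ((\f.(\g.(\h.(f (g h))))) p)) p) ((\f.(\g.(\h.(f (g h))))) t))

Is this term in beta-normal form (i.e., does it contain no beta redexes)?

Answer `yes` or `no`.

Answer: no

Derivation:
Term: ((((\b.(\c.b)) ((\f.(\g.(\h.(f (g h))))) p)) p) ((\f.(\g.(\h.(f (g h))))) t))
Found 3 beta redex(es).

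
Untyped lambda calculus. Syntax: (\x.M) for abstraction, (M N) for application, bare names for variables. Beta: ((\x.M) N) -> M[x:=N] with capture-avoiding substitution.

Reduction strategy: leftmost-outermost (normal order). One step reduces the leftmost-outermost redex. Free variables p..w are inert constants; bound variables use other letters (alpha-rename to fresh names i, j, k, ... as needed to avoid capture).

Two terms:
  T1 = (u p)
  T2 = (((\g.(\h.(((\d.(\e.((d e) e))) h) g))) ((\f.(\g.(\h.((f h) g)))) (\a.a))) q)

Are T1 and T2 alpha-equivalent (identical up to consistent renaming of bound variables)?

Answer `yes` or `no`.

Term 1: (u p)
Term 2: (((\g.(\h.(((\d.(\e.((d e) e))) h) g))) ((\f.(\g.(\h.((f h) g)))) (\a.a))) q)
Alpha-equivalence: compare structure up to binder renaming.
Result: False

Answer: no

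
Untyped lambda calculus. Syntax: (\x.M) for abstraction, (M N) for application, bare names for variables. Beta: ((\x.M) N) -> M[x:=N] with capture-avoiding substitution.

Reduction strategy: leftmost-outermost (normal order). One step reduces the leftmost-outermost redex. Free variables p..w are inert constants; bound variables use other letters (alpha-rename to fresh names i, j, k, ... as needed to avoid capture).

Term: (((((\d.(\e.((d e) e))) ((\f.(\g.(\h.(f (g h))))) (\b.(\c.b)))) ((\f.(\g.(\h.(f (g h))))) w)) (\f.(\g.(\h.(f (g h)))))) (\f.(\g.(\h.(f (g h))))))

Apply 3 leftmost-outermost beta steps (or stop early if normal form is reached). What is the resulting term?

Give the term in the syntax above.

Answer: (((((\g.(\h.((\b.(\c.b)) (g h)))) ((\f.(\g.(\h.(f (g h))))) w)) ((\f.(\g.(\h.(f (g h))))) w)) (\f.(\g.(\h.(f (g h)))))) (\f.(\g.(\h.(f (g h))))))

Derivation:
Step 0: (((((\d.(\e.((d e) e))) ((\f.(\g.(\h.(f (g h))))) (\b.(\c.b)))) ((\f.(\g.(\h.(f (g h))))) w)) (\f.(\g.(\h.(f (g h)))))) (\f.(\g.(\h.(f (g h))))))
Step 1: ((((\e.((((\f.(\g.(\h.(f (g h))))) (\b.(\c.b))) e) e)) ((\f.(\g.(\h.(f (g h))))) w)) (\f.(\g.(\h.(f (g h)))))) (\f.(\g.(\h.(f (g h))))))
Step 2: ((((((\f.(\g.(\h.(f (g h))))) (\b.(\c.b))) ((\f.(\g.(\h.(f (g h))))) w)) ((\f.(\g.(\h.(f (g h))))) w)) (\f.(\g.(\h.(f (g h)))))) (\f.(\g.(\h.(f (g h))))))
Step 3: (((((\g.(\h.((\b.(\c.b)) (g h)))) ((\f.(\g.(\h.(f (g h))))) w)) ((\f.(\g.(\h.(f (g h))))) w)) (\f.(\g.(\h.(f (g h)))))) (\f.(\g.(\h.(f (g h))))))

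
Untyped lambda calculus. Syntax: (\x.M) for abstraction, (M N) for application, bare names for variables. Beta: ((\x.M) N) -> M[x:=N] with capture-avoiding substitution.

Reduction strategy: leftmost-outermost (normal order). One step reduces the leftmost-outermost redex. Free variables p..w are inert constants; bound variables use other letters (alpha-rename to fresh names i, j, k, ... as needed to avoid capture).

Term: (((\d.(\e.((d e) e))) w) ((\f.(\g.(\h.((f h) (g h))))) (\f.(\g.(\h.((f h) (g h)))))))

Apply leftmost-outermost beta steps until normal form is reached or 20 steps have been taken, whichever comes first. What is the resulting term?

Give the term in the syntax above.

Answer: ((w (\g.(\h.(\i.((h i) ((g h) i)))))) (\g.(\h.(\i.((h i) ((g h) i))))))

Derivation:
Step 0: (((\d.(\e.((d e) e))) w) ((\f.(\g.(\h.((f h) (g h))))) (\f.(\g.(\h.((f h) (g h)))))))
Step 1: ((\e.((w e) e)) ((\f.(\g.(\h.((f h) (g h))))) (\f.(\g.(\h.((f h) (g h)))))))
Step 2: ((w ((\f.(\g.(\h.((f h) (g h))))) (\f.(\g.(\h.((f h) (g h))))))) ((\f.(\g.(\h.((f h) (g h))))) (\f.(\g.(\h.((f h) (g h)))))))
Step 3: ((w (\g.(\h.(((\f.(\g.(\h.((f h) (g h))))) h) (g h))))) ((\f.(\g.(\h.((f h) (g h))))) (\f.(\g.(\h.((f h) (g h)))))))
Step 4: ((w (\g.(\h.((\g.(\i.((h i) (g i)))) (g h))))) ((\f.(\g.(\h.((f h) (g h))))) (\f.(\g.(\h.((f h) (g h)))))))
Step 5: ((w (\g.(\h.(\i.((h i) ((g h) i)))))) ((\f.(\g.(\h.((f h) (g h))))) (\f.(\g.(\h.((f h) (g h)))))))
Step 6: ((w (\g.(\h.(\i.((h i) ((g h) i)))))) (\g.(\h.(((\f.(\g.(\h.((f h) (g h))))) h) (g h)))))
Step 7: ((w (\g.(\h.(\i.((h i) ((g h) i)))))) (\g.(\h.((\g.(\i.((h i) (g i)))) (g h)))))
Step 8: ((w (\g.(\h.(\i.((h i) ((g h) i)))))) (\g.(\h.(\i.((h i) ((g h) i))))))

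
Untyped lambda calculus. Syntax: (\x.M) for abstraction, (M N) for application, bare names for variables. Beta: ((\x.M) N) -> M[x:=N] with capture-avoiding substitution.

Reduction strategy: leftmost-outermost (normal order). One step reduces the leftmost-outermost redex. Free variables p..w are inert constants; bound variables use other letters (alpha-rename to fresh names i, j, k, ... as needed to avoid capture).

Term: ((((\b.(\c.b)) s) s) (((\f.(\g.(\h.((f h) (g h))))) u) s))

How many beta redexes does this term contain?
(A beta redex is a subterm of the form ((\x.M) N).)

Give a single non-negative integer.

Term: ((((\b.(\c.b)) s) s) (((\f.(\g.(\h.((f h) (g h))))) u) s))
  Redex: ((\b.(\c.b)) s)
  Redex: ((\f.(\g.(\h.((f h) (g h))))) u)
Total redexes: 2

Answer: 2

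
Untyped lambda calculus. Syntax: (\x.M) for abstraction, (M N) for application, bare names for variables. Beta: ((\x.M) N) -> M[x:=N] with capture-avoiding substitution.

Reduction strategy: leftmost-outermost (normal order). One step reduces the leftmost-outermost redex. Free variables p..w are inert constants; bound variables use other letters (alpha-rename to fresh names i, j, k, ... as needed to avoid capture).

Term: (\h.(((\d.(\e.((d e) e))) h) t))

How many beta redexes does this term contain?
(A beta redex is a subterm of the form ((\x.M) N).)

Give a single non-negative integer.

Answer: 1

Derivation:
Term: (\h.(((\d.(\e.((d e) e))) h) t))
  Redex: ((\d.(\e.((d e) e))) h)
Total redexes: 1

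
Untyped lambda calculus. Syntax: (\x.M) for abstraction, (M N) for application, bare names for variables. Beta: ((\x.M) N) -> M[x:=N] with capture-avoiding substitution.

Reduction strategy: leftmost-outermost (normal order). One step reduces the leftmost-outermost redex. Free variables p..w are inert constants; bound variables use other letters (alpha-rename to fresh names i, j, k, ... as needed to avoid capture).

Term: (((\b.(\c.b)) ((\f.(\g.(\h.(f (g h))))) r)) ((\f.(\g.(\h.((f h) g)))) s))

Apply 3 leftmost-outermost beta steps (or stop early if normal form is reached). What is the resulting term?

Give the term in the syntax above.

Step 0: (((\b.(\c.b)) ((\f.(\g.(\h.(f (g h))))) r)) ((\f.(\g.(\h.((f h) g)))) s))
Step 1: ((\c.((\f.(\g.(\h.(f (g h))))) r)) ((\f.(\g.(\h.((f h) g)))) s))
Step 2: ((\f.(\g.(\h.(f (g h))))) r)
Step 3: (\g.(\h.(r (g h))))

Answer: (\g.(\h.(r (g h))))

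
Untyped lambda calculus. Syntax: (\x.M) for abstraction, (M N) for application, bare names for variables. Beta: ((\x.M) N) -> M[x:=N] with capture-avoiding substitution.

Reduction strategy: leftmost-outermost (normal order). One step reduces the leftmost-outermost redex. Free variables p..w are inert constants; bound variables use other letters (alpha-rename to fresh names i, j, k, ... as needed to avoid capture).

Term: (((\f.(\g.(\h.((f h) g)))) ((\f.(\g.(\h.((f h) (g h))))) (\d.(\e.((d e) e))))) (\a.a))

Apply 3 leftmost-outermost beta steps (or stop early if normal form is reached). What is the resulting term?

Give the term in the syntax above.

Answer: (\h.(((\g.(\h.(((\d.(\e.((d e) e))) h) (g h)))) h) (\a.a)))

Derivation:
Step 0: (((\f.(\g.(\h.((f h) g)))) ((\f.(\g.(\h.((f h) (g h))))) (\d.(\e.((d e) e))))) (\a.a))
Step 1: ((\g.(\h.((((\f.(\g.(\h.((f h) (g h))))) (\d.(\e.((d e) e)))) h) g))) (\a.a))
Step 2: (\h.((((\f.(\g.(\h.((f h) (g h))))) (\d.(\e.((d e) e)))) h) (\a.a)))
Step 3: (\h.(((\g.(\h.(((\d.(\e.((d e) e))) h) (g h)))) h) (\a.a)))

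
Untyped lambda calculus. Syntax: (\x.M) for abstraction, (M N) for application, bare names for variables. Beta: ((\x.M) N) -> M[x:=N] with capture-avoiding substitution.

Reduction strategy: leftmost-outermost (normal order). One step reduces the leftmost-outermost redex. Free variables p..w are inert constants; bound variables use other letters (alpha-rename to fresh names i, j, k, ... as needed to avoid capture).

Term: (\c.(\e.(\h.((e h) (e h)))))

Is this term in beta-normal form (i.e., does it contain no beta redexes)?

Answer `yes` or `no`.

Answer: yes

Derivation:
Term: (\c.(\e.(\h.((e h) (e h)))))
No beta redexes found.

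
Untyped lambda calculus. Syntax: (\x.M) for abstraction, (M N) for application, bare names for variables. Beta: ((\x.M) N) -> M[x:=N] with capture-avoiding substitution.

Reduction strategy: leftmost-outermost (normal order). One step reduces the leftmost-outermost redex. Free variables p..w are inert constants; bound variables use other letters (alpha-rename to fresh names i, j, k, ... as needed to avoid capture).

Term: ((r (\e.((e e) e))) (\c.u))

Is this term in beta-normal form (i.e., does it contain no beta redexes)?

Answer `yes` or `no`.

Answer: yes

Derivation:
Term: ((r (\e.((e e) e))) (\c.u))
No beta redexes found.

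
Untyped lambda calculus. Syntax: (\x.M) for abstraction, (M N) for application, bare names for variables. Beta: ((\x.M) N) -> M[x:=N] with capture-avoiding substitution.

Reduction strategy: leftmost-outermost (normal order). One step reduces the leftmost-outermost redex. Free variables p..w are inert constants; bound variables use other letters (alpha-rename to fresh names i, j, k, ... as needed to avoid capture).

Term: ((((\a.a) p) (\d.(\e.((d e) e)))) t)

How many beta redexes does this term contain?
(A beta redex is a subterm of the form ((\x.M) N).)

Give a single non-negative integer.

Answer: 1

Derivation:
Term: ((((\a.a) p) (\d.(\e.((d e) e)))) t)
  Redex: ((\a.a) p)
Total redexes: 1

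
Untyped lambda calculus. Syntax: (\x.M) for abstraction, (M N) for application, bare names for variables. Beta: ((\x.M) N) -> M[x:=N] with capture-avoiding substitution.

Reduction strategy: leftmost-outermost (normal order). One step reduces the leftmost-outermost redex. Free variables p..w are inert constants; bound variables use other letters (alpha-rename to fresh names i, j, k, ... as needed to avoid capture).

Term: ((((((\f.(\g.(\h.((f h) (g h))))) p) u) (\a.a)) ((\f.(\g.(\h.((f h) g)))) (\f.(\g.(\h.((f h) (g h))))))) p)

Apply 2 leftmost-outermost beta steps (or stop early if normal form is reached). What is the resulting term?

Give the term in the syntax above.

Step 0: ((((((\f.(\g.(\h.((f h) (g h))))) p) u) (\a.a)) ((\f.(\g.(\h.((f h) g)))) (\f.(\g.(\h.((f h) (g h))))))) p)
Step 1: (((((\g.(\h.((p h) (g h)))) u) (\a.a)) ((\f.(\g.(\h.((f h) g)))) (\f.(\g.(\h.((f h) (g h))))))) p)
Step 2: ((((\h.((p h) (u h))) (\a.a)) ((\f.(\g.(\h.((f h) g)))) (\f.(\g.(\h.((f h) (g h))))))) p)

Answer: ((((\h.((p h) (u h))) (\a.a)) ((\f.(\g.(\h.((f h) g)))) (\f.(\g.(\h.((f h) (g h))))))) p)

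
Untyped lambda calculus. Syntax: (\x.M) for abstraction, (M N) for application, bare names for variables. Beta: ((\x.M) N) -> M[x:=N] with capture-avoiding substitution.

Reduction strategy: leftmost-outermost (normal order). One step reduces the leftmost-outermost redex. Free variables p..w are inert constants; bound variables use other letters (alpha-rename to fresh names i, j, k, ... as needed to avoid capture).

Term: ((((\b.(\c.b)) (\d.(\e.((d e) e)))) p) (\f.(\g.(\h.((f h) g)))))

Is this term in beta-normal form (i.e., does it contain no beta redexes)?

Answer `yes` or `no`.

Term: ((((\b.(\c.b)) (\d.(\e.((d e) e)))) p) (\f.(\g.(\h.((f h) g)))))
Found 1 beta redex(es).

Answer: no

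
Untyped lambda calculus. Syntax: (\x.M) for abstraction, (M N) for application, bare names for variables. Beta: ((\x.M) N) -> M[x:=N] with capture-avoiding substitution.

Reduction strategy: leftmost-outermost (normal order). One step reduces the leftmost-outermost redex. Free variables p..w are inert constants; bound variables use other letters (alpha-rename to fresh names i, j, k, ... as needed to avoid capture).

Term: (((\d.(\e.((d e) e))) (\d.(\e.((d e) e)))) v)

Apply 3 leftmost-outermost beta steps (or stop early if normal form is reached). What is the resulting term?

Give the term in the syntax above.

Answer: ((\e.((v e) e)) v)

Derivation:
Step 0: (((\d.(\e.((d e) e))) (\d.(\e.((d e) e)))) v)
Step 1: ((\e.(((\d.(\e.((d e) e))) e) e)) v)
Step 2: (((\d.(\e.((d e) e))) v) v)
Step 3: ((\e.((v e) e)) v)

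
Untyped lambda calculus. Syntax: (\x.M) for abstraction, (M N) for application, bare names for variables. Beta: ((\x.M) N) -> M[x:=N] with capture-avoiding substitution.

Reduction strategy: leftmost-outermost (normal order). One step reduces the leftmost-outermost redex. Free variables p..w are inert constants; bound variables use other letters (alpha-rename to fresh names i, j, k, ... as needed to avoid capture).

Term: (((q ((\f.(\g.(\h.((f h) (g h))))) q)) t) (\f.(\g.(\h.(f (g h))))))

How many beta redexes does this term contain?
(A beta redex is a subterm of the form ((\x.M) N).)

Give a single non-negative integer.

Term: (((q ((\f.(\g.(\h.((f h) (g h))))) q)) t) (\f.(\g.(\h.(f (g h))))))
  Redex: ((\f.(\g.(\h.((f h) (g h))))) q)
Total redexes: 1

Answer: 1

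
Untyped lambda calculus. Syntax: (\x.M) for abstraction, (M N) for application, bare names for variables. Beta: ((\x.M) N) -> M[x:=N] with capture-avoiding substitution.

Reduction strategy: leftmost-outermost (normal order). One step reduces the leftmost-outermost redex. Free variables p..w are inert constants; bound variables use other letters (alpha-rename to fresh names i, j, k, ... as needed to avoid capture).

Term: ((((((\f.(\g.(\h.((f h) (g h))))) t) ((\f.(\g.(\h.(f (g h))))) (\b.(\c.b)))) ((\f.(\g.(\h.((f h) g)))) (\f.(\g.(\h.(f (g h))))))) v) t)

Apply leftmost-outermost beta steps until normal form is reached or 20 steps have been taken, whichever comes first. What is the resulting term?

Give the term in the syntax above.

Step 0: ((((((\f.(\g.(\h.((f h) (g h))))) t) ((\f.(\g.(\h.(f (g h))))) (\b.(\c.b)))) ((\f.(\g.(\h.((f h) g)))) (\f.(\g.(\h.(f (g h))))))) v) t)
Step 1: (((((\g.(\h.((t h) (g h)))) ((\f.(\g.(\h.(f (g h))))) (\b.(\c.b)))) ((\f.(\g.(\h.((f h) g)))) (\f.(\g.(\h.(f (g h))))))) v) t)
Step 2: ((((\h.((t h) (((\f.(\g.(\h.(f (g h))))) (\b.(\c.b))) h))) ((\f.(\g.(\h.((f h) g)))) (\f.(\g.(\h.(f (g h))))))) v) t)
Step 3: ((((t ((\f.(\g.(\h.((f h) g)))) (\f.(\g.(\h.(f (g h))))))) (((\f.(\g.(\h.(f (g h))))) (\b.(\c.b))) ((\f.(\g.(\h.((f h) g)))) (\f.(\g.(\h.(f (g h)))))))) v) t)
Step 4: ((((t (\g.(\h.(((\f.(\g.(\h.(f (g h))))) h) g)))) (((\f.(\g.(\h.(f (g h))))) (\b.(\c.b))) ((\f.(\g.(\h.((f h) g)))) (\f.(\g.(\h.(f (g h)))))))) v) t)
Step 5: ((((t (\g.(\h.((\g.(\i.(h (g i)))) g)))) (((\f.(\g.(\h.(f (g h))))) (\b.(\c.b))) ((\f.(\g.(\h.((f h) g)))) (\f.(\g.(\h.(f (g h)))))))) v) t)
Step 6: ((((t (\g.(\h.(\i.(h (g i)))))) (((\f.(\g.(\h.(f (g h))))) (\b.(\c.b))) ((\f.(\g.(\h.((f h) g)))) (\f.(\g.(\h.(f (g h)))))))) v) t)
Step 7: ((((t (\g.(\h.(\i.(h (g i)))))) ((\g.(\h.((\b.(\c.b)) (g h)))) ((\f.(\g.(\h.((f h) g)))) (\f.(\g.(\h.(f (g h)))))))) v) t)
Step 8: ((((t (\g.(\h.(\i.(h (g i)))))) (\h.((\b.(\c.b)) (((\f.(\g.(\h.((f h) g)))) (\f.(\g.(\h.(f (g h)))))) h)))) v) t)
Step 9: ((((t (\g.(\h.(\i.(h (g i)))))) (\h.(\c.(((\f.(\g.(\h.((f h) g)))) (\f.(\g.(\h.(f (g h)))))) h)))) v) t)
Step 10: ((((t (\g.(\h.(\i.(h (g i)))))) (\h.(\c.((\g.(\h.(((\f.(\g.(\h.(f (g h))))) h) g))) h)))) v) t)
Step 11: ((((t (\g.(\h.(\i.(h (g i)))))) (\h.(\c.(\i.(((\f.(\g.(\h.(f (g h))))) i) h))))) v) t)
Step 12: ((((t (\g.(\h.(\i.(h (g i)))))) (\h.(\c.(\i.((\g.(\h.(i (g h)))) h))))) v) t)
Step 13: ((((t (\g.(\h.(\i.(h (g i)))))) (\h.(\c.(\i.(\j.(i (h j))))))) v) t)

Answer: ((((t (\g.(\h.(\i.(h (g i)))))) (\h.(\c.(\i.(\j.(i (h j))))))) v) t)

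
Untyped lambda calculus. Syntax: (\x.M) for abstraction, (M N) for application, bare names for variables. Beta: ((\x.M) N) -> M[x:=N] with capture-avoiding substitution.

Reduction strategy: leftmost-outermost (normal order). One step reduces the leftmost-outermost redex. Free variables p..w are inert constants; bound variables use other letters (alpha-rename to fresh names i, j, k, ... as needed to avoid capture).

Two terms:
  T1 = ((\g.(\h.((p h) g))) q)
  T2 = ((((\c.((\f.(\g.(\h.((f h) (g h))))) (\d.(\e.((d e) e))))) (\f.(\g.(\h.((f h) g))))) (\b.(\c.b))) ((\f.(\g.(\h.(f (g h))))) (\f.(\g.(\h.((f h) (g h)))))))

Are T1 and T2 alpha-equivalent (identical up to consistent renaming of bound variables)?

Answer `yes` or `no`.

Answer: no

Derivation:
Term 1: ((\g.(\h.((p h) g))) q)
Term 2: ((((\c.((\f.(\g.(\h.((f h) (g h))))) (\d.(\e.((d e) e))))) (\f.(\g.(\h.((f h) g))))) (\b.(\c.b))) ((\f.(\g.(\h.(f (g h))))) (\f.(\g.(\h.((f h) (g h)))))))
Alpha-equivalence: compare structure up to binder renaming.
Result: False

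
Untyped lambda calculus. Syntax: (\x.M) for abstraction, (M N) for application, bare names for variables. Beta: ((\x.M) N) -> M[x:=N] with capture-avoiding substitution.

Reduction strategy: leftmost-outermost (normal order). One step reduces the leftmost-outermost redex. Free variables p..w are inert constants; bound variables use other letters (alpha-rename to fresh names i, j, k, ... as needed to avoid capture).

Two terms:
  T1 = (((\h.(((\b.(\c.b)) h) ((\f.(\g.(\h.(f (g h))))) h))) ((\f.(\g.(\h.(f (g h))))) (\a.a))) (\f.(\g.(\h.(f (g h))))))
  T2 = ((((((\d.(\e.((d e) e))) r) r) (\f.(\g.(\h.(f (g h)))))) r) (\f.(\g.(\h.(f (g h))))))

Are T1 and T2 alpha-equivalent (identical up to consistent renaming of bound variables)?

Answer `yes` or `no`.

Answer: no

Derivation:
Term 1: (((\h.(((\b.(\c.b)) h) ((\f.(\g.(\h.(f (g h))))) h))) ((\f.(\g.(\h.(f (g h))))) (\a.a))) (\f.(\g.(\h.(f (g h))))))
Term 2: ((((((\d.(\e.((d e) e))) r) r) (\f.(\g.(\h.(f (g h)))))) r) (\f.(\g.(\h.(f (g h))))))
Alpha-equivalence: compare structure up to binder renaming.
Result: False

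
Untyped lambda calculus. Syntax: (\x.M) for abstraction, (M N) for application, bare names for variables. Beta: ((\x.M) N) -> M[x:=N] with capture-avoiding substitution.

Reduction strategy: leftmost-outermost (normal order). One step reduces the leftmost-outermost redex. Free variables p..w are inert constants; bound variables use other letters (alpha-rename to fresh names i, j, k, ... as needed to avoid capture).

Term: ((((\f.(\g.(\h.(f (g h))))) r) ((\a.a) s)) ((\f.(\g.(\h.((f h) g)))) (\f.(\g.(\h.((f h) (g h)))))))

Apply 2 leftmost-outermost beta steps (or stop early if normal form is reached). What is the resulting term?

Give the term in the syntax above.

Answer: ((\h.(r (((\a.a) s) h))) ((\f.(\g.(\h.((f h) g)))) (\f.(\g.(\h.((f h) (g h)))))))

Derivation:
Step 0: ((((\f.(\g.(\h.(f (g h))))) r) ((\a.a) s)) ((\f.(\g.(\h.((f h) g)))) (\f.(\g.(\h.((f h) (g h)))))))
Step 1: (((\g.(\h.(r (g h)))) ((\a.a) s)) ((\f.(\g.(\h.((f h) g)))) (\f.(\g.(\h.((f h) (g h)))))))
Step 2: ((\h.(r (((\a.a) s) h))) ((\f.(\g.(\h.((f h) g)))) (\f.(\g.(\h.((f h) (g h)))))))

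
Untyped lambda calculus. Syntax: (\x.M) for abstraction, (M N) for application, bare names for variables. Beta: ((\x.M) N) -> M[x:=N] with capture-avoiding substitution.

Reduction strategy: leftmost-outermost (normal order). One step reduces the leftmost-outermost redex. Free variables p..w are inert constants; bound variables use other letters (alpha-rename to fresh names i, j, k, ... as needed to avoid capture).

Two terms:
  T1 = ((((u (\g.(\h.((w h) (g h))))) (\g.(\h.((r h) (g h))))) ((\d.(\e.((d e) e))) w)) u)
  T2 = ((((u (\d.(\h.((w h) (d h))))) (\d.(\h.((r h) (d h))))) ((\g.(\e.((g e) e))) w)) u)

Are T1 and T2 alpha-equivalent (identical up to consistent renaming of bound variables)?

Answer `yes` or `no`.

Term 1: ((((u (\g.(\h.((w h) (g h))))) (\g.(\h.((r h) (g h))))) ((\d.(\e.((d e) e))) w)) u)
Term 2: ((((u (\d.(\h.((w h) (d h))))) (\d.(\h.((r h) (d h))))) ((\g.(\e.((g e) e))) w)) u)
Alpha-equivalence: compare structure up to binder renaming.
Result: True

Answer: yes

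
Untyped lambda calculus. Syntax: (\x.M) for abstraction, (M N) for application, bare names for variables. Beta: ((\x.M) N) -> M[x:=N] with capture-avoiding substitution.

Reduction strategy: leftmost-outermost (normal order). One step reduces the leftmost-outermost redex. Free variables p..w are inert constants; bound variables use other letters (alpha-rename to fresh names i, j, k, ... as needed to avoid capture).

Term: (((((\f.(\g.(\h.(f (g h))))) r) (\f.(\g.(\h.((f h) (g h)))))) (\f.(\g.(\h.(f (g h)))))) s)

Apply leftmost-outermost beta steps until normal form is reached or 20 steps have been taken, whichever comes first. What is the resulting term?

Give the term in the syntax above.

Answer: ((r (\g.(\h.(\i.(h ((g h) i)))))) s)

Derivation:
Step 0: (((((\f.(\g.(\h.(f (g h))))) r) (\f.(\g.(\h.((f h) (g h)))))) (\f.(\g.(\h.(f (g h)))))) s)
Step 1: ((((\g.(\h.(r (g h)))) (\f.(\g.(\h.((f h) (g h)))))) (\f.(\g.(\h.(f (g h)))))) s)
Step 2: (((\h.(r ((\f.(\g.(\h.((f h) (g h))))) h))) (\f.(\g.(\h.(f (g h)))))) s)
Step 3: ((r ((\f.(\g.(\h.((f h) (g h))))) (\f.(\g.(\h.(f (g h))))))) s)
Step 4: ((r (\g.(\h.(((\f.(\g.(\h.(f (g h))))) h) (g h))))) s)
Step 5: ((r (\g.(\h.((\g.(\i.(h (g i)))) (g h))))) s)
Step 6: ((r (\g.(\h.(\i.(h ((g h) i)))))) s)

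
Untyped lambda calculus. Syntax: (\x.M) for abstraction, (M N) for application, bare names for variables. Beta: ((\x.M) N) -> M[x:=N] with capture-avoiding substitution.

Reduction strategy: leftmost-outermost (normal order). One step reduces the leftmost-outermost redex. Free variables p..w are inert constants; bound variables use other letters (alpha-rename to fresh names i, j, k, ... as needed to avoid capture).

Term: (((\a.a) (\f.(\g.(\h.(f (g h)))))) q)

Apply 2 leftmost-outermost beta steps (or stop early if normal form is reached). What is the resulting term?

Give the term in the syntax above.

Step 0: (((\a.a) (\f.(\g.(\h.(f (g h)))))) q)
Step 1: ((\f.(\g.(\h.(f (g h))))) q)
Step 2: (\g.(\h.(q (g h))))

Answer: (\g.(\h.(q (g h))))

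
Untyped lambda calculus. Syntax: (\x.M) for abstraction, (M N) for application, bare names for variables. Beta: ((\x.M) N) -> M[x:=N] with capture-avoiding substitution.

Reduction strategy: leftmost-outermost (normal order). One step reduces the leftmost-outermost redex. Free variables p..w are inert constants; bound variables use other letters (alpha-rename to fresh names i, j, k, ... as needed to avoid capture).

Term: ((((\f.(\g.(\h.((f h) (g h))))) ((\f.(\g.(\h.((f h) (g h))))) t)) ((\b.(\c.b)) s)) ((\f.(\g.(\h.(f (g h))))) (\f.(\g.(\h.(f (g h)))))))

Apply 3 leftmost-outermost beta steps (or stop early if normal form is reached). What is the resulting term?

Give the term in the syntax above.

Answer: ((((\f.(\g.(\h.((f h) (g h))))) t) ((\f.(\g.(\h.(f (g h))))) (\f.(\g.(\h.(f (g h))))))) (((\b.(\c.b)) s) ((\f.(\g.(\h.(f (g h))))) (\f.(\g.(\h.(f (g h))))))))

Derivation:
Step 0: ((((\f.(\g.(\h.((f h) (g h))))) ((\f.(\g.(\h.((f h) (g h))))) t)) ((\b.(\c.b)) s)) ((\f.(\g.(\h.(f (g h))))) (\f.(\g.(\h.(f (g h)))))))
Step 1: (((\g.(\h.((((\f.(\g.(\h.((f h) (g h))))) t) h) (g h)))) ((\b.(\c.b)) s)) ((\f.(\g.(\h.(f (g h))))) (\f.(\g.(\h.(f (g h)))))))
Step 2: ((\h.((((\f.(\g.(\h.((f h) (g h))))) t) h) (((\b.(\c.b)) s) h))) ((\f.(\g.(\h.(f (g h))))) (\f.(\g.(\h.(f (g h)))))))
Step 3: ((((\f.(\g.(\h.((f h) (g h))))) t) ((\f.(\g.(\h.(f (g h))))) (\f.(\g.(\h.(f (g h))))))) (((\b.(\c.b)) s) ((\f.(\g.(\h.(f (g h))))) (\f.(\g.(\h.(f (g h))))))))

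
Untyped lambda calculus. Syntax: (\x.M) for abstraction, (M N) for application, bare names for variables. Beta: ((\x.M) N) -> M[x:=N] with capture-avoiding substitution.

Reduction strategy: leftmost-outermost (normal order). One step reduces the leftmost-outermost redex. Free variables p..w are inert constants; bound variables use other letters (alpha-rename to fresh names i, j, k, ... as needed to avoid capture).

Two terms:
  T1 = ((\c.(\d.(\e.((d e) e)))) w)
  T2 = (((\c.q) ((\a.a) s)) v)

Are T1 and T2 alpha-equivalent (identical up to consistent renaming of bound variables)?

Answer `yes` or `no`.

Term 1: ((\c.(\d.(\e.((d e) e)))) w)
Term 2: (((\c.q) ((\a.a) s)) v)
Alpha-equivalence: compare structure up to binder renaming.
Result: False

Answer: no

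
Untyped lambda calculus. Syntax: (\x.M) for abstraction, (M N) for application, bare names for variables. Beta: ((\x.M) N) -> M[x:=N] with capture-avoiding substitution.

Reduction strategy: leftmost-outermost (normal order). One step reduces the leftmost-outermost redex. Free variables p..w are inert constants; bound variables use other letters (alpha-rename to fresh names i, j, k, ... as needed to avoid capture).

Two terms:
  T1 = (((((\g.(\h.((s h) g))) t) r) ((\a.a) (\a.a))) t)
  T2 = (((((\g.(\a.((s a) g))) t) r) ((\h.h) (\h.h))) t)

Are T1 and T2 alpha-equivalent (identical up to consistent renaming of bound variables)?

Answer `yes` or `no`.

Term 1: (((((\g.(\h.((s h) g))) t) r) ((\a.a) (\a.a))) t)
Term 2: (((((\g.(\a.((s a) g))) t) r) ((\h.h) (\h.h))) t)
Alpha-equivalence: compare structure up to binder renaming.
Result: True

Answer: yes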